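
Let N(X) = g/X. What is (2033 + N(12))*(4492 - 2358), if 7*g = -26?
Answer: 91092991/21 ≈ 4.3378e+6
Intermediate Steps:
g = -26/7 (g = (1/7)*(-26) = -26/7 ≈ -3.7143)
N(X) = -26/(7*X)
(2033 + N(12))*(4492 - 2358) = (2033 - 26/7/12)*(4492 - 2358) = (2033 - 26/7*1/12)*2134 = (2033 - 13/42)*2134 = (85373/42)*2134 = 91092991/21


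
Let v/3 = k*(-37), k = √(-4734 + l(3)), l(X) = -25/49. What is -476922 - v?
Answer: -476922 + 111*I*√231991/7 ≈ -4.7692e+5 + 7637.7*I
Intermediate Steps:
l(X) = -25/49 (l(X) = -25*1/49 = -25/49)
k = I*√231991/7 (k = √(-4734 - 25/49) = √(-231991/49) = I*√231991/7 ≈ 68.808*I)
v = -111*I*√231991/7 (v = 3*((I*√231991/7)*(-37)) = 3*(-37*I*√231991/7) = -111*I*√231991/7 ≈ -7637.7*I)
-476922 - v = -476922 - (-111)*I*√231991/7 = -476922 + 111*I*√231991/7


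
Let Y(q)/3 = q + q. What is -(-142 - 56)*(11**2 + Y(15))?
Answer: 41778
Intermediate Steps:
Y(q) = 6*q (Y(q) = 3*(q + q) = 3*(2*q) = 6*q)
-(-142 - 56)*(11**2 + Y(15)) = -(-142 - 56)*(11**2 + 6*15) = -(-198)*(121 + 90) = -(-198)*211 = -1*(-41778) = 41778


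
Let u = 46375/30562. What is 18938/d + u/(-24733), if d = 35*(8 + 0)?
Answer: 511251100441/7558899460 ≈ 67.636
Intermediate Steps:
d = 280 (d = 35*8 = 280)
u = 6625/4366 (u = 46375*(1/30562) = 6625/4366 ≈ 1.5174)
18938/d + u/(-24733) = 18938/280 + (6625/4366)/(-24733) = 18938*(1/280) + (6625/4366)*(-1/24733) = 9469/140 - 6625/107984278 = 511251100441/7558899460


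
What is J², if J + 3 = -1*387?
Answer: 152100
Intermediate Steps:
J = -390 (J = -3 - 1*387 = -3 - 387 = -390)
J² = (-390)² = 152100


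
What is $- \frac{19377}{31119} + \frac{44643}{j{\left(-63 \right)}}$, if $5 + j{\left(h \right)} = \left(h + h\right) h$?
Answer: $\frac{411842592}{82289009} \approx 5.0048$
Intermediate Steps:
$j{\left(h \right)} = -5 + 2 h^{2}$ ($j{\left(h \right)} = -5 + \left(h + h\right) h = -5 + 2 h h = -5 + 2 h^{2}$)
$- \frac{19377}{31119} + \frac{44643}{j{\left(-63 \right)}} = - \frac{19377}{31119} + \frac{44643}{-5 + 2 \left(-63\right)^{2}} = \left(-19377\right) \frac{1}{31119} + \frac{44643}{-5 + 2 \cdot 3969} = - \frac{6459}{10373} + \frac{44643}{-5 + 7938} = - \frac{6459}{10373} + \frac{44643}{7933} = \frac{411842592}{82289009}$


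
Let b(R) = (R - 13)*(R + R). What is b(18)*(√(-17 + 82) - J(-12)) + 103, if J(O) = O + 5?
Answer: 1363 + 180*√65 ≈ 2814.2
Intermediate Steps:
J(O) = 5 + O
b(R) = 2*R*(-13 + R) (b(R) = (-13 + R)*(2*R) = 2*R*(-13 + R))
b(18)*(√(-17 + 82) - J(-12)) + 103 = (2*18*(-13 + 18))*(√(-17 + 82) - (5 - 12)) + 103 = (2*18*5)*(√65 - 1*(-7)) + 103 = 180*(√65 + 7) + 103 = 180*(7 + √65) + 103 = (1260 + 180*√65) + 103 = 1363 + 180*√65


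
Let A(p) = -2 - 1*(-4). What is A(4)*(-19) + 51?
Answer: 13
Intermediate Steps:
A(p) = 2 (A(p) = -2 + 4 = 2)
A(4)*(-19) + 51 = 2*(-19) + 51 = -38 + 51 = 13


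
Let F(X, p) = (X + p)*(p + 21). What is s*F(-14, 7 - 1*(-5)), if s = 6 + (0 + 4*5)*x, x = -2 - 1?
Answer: 3564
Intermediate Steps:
x = -3
s = -54 (s = 6 + (0 + 4*5)*(-3) = 6 + (0 + 20)*(-3) = 6 + 20*(-3) = 6 - 60 = -54)
F(X, p) = (21 + p)*(X + p) (F(X, p) = (X + p)*(21 + p) = (21 + p)*(X + p))
s*F(-14, 7 - 1*(-5)) = -54*((7 - 1*(-5))² + 21*(-14) + 21*(7 - 1*(-5)) - 14*(7 - 1*(-5))) = -54*((7 + 5)² - 294 + 21*(7 + 5) - 14*(7 + 5)) = -54*(12² - 294 + 21*12 - 14*12) = -54*(144 - 294 + 252 - 168) = -54*(-66) = 3564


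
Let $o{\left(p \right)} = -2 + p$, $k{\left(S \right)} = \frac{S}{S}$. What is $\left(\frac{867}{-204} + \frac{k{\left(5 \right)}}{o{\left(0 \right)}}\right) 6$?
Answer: $- \frac{57}{2} \approx -28.5$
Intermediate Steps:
$k{\left(S \right)} = 1$
$\left(\frac{867}{-204} + \frac{k{\left(5 \right)}}{o{\left(0 \right)}}\right) 6 = \left(\frac{867}{-204} + 1 \frac{1}{-2 + 0}\right) 6 = \left(867 \left(- \frac{1}{204}\right) + 1 \frac{1}{-2}\right) 6 = \left(- \frac{17}{4} + 1 \left(- \frac{1}{2}\right)\right) 6 = \left(- \frac{17}{4} - \frac{1}{2}\right) 6 = \left(- \frac{19}{4}\right) 6 = - \frac{57}{2}$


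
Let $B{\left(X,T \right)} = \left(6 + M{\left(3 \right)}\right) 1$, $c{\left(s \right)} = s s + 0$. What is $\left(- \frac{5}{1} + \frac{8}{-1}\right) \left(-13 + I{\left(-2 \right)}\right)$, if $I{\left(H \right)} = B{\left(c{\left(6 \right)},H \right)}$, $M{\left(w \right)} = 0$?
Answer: $91$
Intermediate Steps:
$c{\left(s \right)} = s^{2}$ ($c{\left(s \right)} = s^{2} + 0 = s^{2}$)
$B{\left(X,T \right)} = 6$ ($B{\left(X,T \right)} = \left(6 + 0\right) 1 = 6 \cdot 1 = 6$)
$I{\left(H \right)} = 6$
$\left(- \frac{5}{1} + \frac{8}{-1}\right) \left(-13 + I{\left(-2 \right)}\right) = \left(- \frac{5}{1} + \frac{8}{-1}\right) \left(-13 + 6\right) = \left(\left(-5\right) 1 + 8 \left(-1\right)\right) \left(-7\right) = \left(-5 - 8\right) \left(-7\right) = \left(-13\right) \left(-7\right) = 91$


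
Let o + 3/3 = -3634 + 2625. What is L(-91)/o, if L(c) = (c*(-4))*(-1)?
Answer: 182/505 ≈ 0.36040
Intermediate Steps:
L(c) = 4*c (L(c) = -4*c*(-1) = 4*c)
o = -1010 (o = -1 + (-3634 + 2625) = -1 - 1009 = -1010)
L(-91)/o = (4*(-91))/(-1010) = -364*(-1/1010) = 182/505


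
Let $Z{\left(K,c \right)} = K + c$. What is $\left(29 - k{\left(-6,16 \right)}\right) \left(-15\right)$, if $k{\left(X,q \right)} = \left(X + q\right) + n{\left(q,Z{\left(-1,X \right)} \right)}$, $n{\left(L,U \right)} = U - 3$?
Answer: $-435$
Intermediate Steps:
$n{\left(L,U \right)} = -3 + U$
$k{\left(X,q \right)} = -4 + q + 2 X$ ($k{\left(X,q \right)} = \left(X + q\right) + \left(-3 + \left(-1 + X\right)\right) = \left(X + q\right) + \left(-4 + X\right) = -4 + q + 2 X$)
$\left(29 - k{\left(-6,16 \right)}\right) \left(-15\right) = \left(29 - \left(-4 + 16 + 2 \left(-6\right)\right)\right) \left(-15\right) = \left(29 - \left(-4 + 16 - 12\right)\right) \left(-15\right) = \left(29 - 0\right) \left(-15\right) = \left(29 + 0\right) \left(-15\right) = 29 \left(-15\right) = -435$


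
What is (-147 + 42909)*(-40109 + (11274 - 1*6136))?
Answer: -1495429902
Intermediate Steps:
(-147 + 42909)*(-40109 + (11274 - 1*6136)) = 42762*(-40109 + (11274 - 6136)) = 42762*(-40109 + 5138) = 42762*(-34971) = -1495429902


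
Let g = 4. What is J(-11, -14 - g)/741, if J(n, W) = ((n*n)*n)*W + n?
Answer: 23947/741 ≈ 32.317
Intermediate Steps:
J(n, W) = n + W*n³ (J(n, W) = (n²*n)*W + n = n³*W + n = W*n³ + n = n + W*n³)
J(-11, -14 - g)/741 = (-11 + (-14 - 1*4)*(-11)³)/741 = (-11 + (-14 - 4)*(-1331))*(1/741) = (-11 - 18*(-1331))*(1/741) = (-11 + 23958)*(1/741) = 23947*(1/741) = 23947/741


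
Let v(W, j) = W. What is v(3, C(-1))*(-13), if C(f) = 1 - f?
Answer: -39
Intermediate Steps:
v(3, C(-1))*(-13) = 3*(-13) = -39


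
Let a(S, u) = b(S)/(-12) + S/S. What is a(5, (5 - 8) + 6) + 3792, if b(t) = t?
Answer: 45511/12 ≈ 3792.6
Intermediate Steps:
a(S, u) = 1 - S/12 (a(S, u) = S/(-12) + S/S = S*(-1/12) + 1 = -S/12 + 1 = 1 - S/12)
a(5, (5 - 8) + 6) + 3792 = (1 - 1/12*5) + 3792 = (1 - 5/12) + 3792 = 7/12 + 3792 = 45511/12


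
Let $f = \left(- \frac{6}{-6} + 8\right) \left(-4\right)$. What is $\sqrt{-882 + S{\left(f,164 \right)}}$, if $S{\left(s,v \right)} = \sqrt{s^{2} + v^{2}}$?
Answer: $\sqrt{-882 + 4 \sqrt{1762}} \approx 26.723 i$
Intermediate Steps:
$f = -36$ ($f = \left(\left(-6\right) \left(- \frac{1}{6}\right) + 8\right) \left(-4\right) = \left(1 + 8\right) \left(-4\right) = 9 \left(-4\right) = -36$)
$\sqrt{-882 + S{\left(f,164 \right)}} = \sqrt{-882 + \sqrt{\left(-36\right)^{2} + 164^{2}}} = \sqrt{-882 + \sqrt{1296 + 26896}} = \sqrt{-882 + \sqrt{28192}} = \sqrt{-882 + 4 \sqrt{1762}}$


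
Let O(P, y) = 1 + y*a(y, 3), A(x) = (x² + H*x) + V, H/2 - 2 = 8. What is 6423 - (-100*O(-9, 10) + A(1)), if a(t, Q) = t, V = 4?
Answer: 16498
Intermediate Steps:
H = 20 (H = 4 + 2*8 = 4 + 16 = 20)
A(x) = 4 + x² + 20*x (A(x) = (x² + 20*x) + 4 = 4 + x² + 20*x)
O(P, y) = 1 + y² (O(P, y) = 1 + y*y = 1 + y²)
6423 - (-100*O(-9, 10) + A(1)) = 6423 - (-100*(1 + 10²) + (4 + 1² + 20*1)) = 6423 - (-100*(1 + 100) + (4 + 1 + 20)) = 6423 - (-100*101 + 25) = 6423 - (-10100 + 25) = 6423 - 1*(-10075) = 6423 + 10075 = 16498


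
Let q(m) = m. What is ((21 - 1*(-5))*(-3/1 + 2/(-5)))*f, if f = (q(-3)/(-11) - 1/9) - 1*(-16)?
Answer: -141440/99 ≈ -1428.7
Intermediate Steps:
f = 1600/99 (f = (-3/(-11) - 1/9) - 1*(-16) = (-3*(-1/11) - 1*⅑) + 16 = (3/11 - ⅑) + 16 = 16/99 + 16 = 1600/99 ≈ 16.162)
((21 - 1*(-5))*(-3/1 + 2/(-5)))*f = ((21 - 1*(-5))*(-3/1 + 2/(-5)))*(1600/99) = ((21 + 5)*(-3*1 + 2*(-⅕)))*(1600/99) = (26*(-3 - ⅖))*(1600/99) = (26*(-17/5))*(1600/99) = -442/5*1600/99 = -141440/99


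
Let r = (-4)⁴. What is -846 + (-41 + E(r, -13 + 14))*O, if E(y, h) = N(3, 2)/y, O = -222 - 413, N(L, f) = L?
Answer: 6446479/256 ≈ 25182.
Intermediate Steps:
r = 256
O = -635
E(y, h) = 3/y
-846 + (-41 + E(r, -13 + 14))*O = -846 + (-41 + 3/256)*(-635) = -846 - 10493/256*(-635) = -846 + 6663055/256 = 6446479/256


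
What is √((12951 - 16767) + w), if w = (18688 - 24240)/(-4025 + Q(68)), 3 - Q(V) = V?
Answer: 4*I*√997058155/2045 ≈ 61.763*I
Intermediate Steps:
Q(V) = 3 - V
w = 2776/2045 (w = (18688 - 24240)/(-4025 + (3 - 1*68)) = -5552/(-4025 + (3 - 68)) = -5552/(-4025 - 65) = -5552/(-4090) = -5552*(-1/4090) = 2776/2045 ≈ 1.3575)
√((12951 - 16767) + w) = √((12951 - 16767) + 2776/2045) = √(-3816 + 2776/2045) = √(-7800944/2045) = 4*I*√997058155/2045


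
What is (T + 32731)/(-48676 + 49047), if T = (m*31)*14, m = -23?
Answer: 22749/371 ≈ 61.318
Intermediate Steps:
T = -9982 (T = -23*31*14 = -713*14 = -9982)
(T + 32731)/(-48676 + 49047) = (-9982 + 32731)/(-48676 + 49047) = 22749/371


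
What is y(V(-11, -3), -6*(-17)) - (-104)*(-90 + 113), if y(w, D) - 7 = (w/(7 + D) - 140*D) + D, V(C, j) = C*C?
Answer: -1283790/109 ≈ -11778.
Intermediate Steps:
V(C, j) = C**2
y(w, D) = 7 - 139*D + w/(7 + D) (y(w, D) = 7 + ((w/(7 + D) - 140*D) + D) = 7 + ((-140*D + w/(7 + D)) + D) = 7 + (-139*D + w/(7 + D)) = 7 - 139*D + w/(7 + D))
y(V(-11, -3), -6*(-17)) - (-104)*(-90 + 113) = (49 + (-11)**2 - (-5796)*(-17) - 139*(-6*(-17))**2)/(7 - 6*(-17)) - (-104)*(-90 + 113) = (49 + 121 - 966*102 - 139*102**2)/(7 + 102) - (-104)*23 = (49 + 121 - 98532 - 139*10404)/109 - 1*(-2392) = (49 + 121 - 98532 - 1446156)/109 + 2392 = (1/109)*(-1544518) + 2392 = -1544518/109 + 2392 = -1283790/109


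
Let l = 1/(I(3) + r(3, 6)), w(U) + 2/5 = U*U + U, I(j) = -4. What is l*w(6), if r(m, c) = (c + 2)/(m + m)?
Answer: -78/5 ≈ -15.600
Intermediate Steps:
r(m, c) = (2 + c)/(2*m) (r(m, c) = (2 + c)/((2*m)) = (2 + c)*(1/(2*m)) = (2 + c)/(2*m))
w(U) = -⅖ + U + U² (w(U) = -⅖ + (U*U + U) = -⅖ + (U² + U) = -⅖ + (U + U²) = -⅖ + U + U²)
l = -3/8 (l = 1/(-4 + (½)*(2 + 6)/3) = 1/(-4 + (½)*(⅓)*8) = 1/(-4 + 4/3) = 1/(-8/3) = -3/8 ≈ -0.37500)
l*w(6) = -3*(-⅖ + 6 + 6²)/8 = -3*(-⅖ + 6 + 36)/8 = -3/8*208/5 = -78/5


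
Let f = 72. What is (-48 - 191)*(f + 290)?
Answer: -86518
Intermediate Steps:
(-48 - 191)*(f + 290) = (-48 - 191)*(72 + 290) = -239*362 = -86518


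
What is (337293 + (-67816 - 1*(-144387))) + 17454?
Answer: 431318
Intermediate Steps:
(337293 + (-67816 - 1*(-144387))) + 17454 = (337293 + (-67816 + 144387)) + 17454 = (337293 + 76571) + 17454 = 413864 + 17454 = 431318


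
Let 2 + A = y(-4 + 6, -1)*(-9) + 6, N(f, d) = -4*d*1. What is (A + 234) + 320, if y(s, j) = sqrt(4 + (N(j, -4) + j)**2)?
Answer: 558 - 9*sqrt(229) ≈ 421.81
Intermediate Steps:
N(f, d) = -4*d
y(s, j) = sqrt(4 + (16 + j)**2) (y(s, j) = sqrt(4 + (-4*(-4) + j)**2) = sqrt(4 + (16 + j)**2))
A = 4 - 9*sqrt(229) (A = -2 + (sqrt(4 + (16 - 1)**2)*(-9) + 6) = -2 + (sqrt(4 + 15**2)*(-9) + 6) = -2 + (sqrt(4 + 225)*(-9) + 6) = -2 + (sqrt(229)*(-9) + 6) = -2 + (-9*sqrt(229) + 6) = -2 + (6 - 9*sqrt(229)) = 4 - 9*sqrt(229) ≈ -132.19)
(A + 234) + 320 = ((4 - 9*sqrt(229)) + 234) + 320 = (238 - 9*sqrt(229)) + 320 = 558 - 9*sqrt(229)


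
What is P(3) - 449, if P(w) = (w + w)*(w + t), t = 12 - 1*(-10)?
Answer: -299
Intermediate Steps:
t = 22 (t = 12 + 10 = 22)
P(w) = 2*w*(22 + w) (P(w) = (w + w)*(w + 22) = (2*w)*(22 + w) = 2*w*(22 + w))
P(3) - 449 = 2*3*(22 + 3) - 449 = 2*3*25 - 449 = 150 - 449 = -299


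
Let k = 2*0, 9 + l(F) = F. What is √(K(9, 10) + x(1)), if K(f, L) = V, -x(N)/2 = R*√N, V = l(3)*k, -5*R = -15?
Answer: I*√6 ≈ 2.4495*I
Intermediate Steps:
R = 3 (R = -⅕*(-15) = 3)
l(F) = -9 + F
k = 0
V = 0 (V = (-9 + 3)*0 = -6*0 = 0)
x(N) = -6*√N
K(f, L) = 0
√(K(9, 10) + x(1)) = √(0 - 6*√1) = √(0 - 6*1) = √(0 - 6) = √(-6) = I*√6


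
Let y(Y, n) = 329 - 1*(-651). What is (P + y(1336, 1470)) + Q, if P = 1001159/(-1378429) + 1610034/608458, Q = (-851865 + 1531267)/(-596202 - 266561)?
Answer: 354980177377919562424/361806631931913883 ≈ 981.13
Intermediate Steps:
Q = -679402/862763 (Q = 679402/(-862763) = 679402*(-1/862763) = -679402/862763 ≈ -0.78747)
y(Y, n) = 980 (y(Y, n) = 329 + 651 = 980)
P = 805077176882/419358076241 (P = 1001159*(-1/1378429) + 1610034*(1/608458) = -1001159/1378429 + 805017/304229 = 805077176882/419358076241 ≈ 1.9198)
(P + y(1336, 1470)) + Q = (805077176882/419358076241 + 980) - 679402/862763 = 411775991893062/419358076241 - 679402/862763 = 354980177377919562424/361806631931913883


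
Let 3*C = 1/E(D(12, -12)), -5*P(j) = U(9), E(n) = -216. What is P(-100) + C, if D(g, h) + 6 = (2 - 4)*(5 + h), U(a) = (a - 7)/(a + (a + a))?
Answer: -53/3240 ≈ -0.016358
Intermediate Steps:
U(a) = (-7 + a)/(3*a) (U(a) = (-7 + a)/(a + 2*a) = (-7 + a)/((3*a)) = (-7 + a)*(1/(3*a)) = (-7 + a)/(3*a))
D(g, h) = -16 - 2*h (D(g, h) = -6 + (2 - 4)*(5 + h) = -6 - 2*(5 + h) = -6 + (-10 - 2*h) = -16 - 2*h)
P(j) = -2/135 (P(j) = -(-7 + 9)/(15*9) = -2/(15*9) = -1/5*2/27 = -2/135)
C = -1/648 (C = (1/3)/(-216) = (1/3)*(-1/216) = -1/648 ≈ -0.0015432)
P(-100) + C = -2/135 - 1/648 = -53/3240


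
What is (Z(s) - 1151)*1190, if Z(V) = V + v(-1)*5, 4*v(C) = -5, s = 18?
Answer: -2711415/2 ≈ -1.3557e+6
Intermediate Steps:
v(C) = -5/4 (v(C) = (¼)*(-5) = -5/4)
Z(V) = -25/4 + V (Z(V) = V - 5/4*5 = V - 25/4 = -25/4 + V)
(Z(s) - 1151)*1190 = ((-25/4 + 18) - 1151)*1190 = (47/4 - 1151)*1190 = -4557/4*1190 = -2711415/2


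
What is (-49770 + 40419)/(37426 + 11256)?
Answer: -9351/48682 ≈ -0.19208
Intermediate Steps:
(-49770 + 40419)/(37426 + 11256) = -9351/48682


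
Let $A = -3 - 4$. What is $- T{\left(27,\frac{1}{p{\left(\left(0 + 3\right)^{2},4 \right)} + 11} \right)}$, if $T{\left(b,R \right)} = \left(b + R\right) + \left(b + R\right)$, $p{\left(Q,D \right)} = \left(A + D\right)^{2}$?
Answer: $- \frac{541}{10} \approx -54.1$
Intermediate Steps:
$A = -7$
$p{\left(Q,D \right)} = \left(-7 + D\right)^{2}$
$T{\left(b,R \right)} = 2 R + 2 b$ ($T{\left(b,R \right)} = \left(R + b\right) + \left(R + b\right) = 2 R + 2 b$)
$- T{\left(27,\frac{1}{p{\left(\left(0 + 3\right)^{2},4 \right)} + 11} \right)} = - (\frac{2}{\left(-7 + 4\right)^{2} + 11} + 2 \cdot 27) = - (\frac{2}{\left(-3\right)^{2} + 11} + 54) = - (\frac{2}{9 + 11} + 54) = - (\frac{2}{20} + 54) = - (2 \cdot \frac{1}{20} + 54) = - (\frac{1}{10} + 54) = \left(-1\right) \frac{541}{10} = - \frac{541}{10}$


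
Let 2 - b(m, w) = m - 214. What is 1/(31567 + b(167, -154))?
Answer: 1/31616 ≈ 3.1630e-5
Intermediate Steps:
b(m, w) = 216 - m (b(m, w) = 2 - (m - 214) = 2 - (-214 + m) = 2 + (214 - m) = 216 - m)
1/(31567 + b(167, -154)) = 1/(31567 + (216 - 1*167)) = 1/(31567 + (216 - 167)) = 1/(31567 + 49) = 1/31616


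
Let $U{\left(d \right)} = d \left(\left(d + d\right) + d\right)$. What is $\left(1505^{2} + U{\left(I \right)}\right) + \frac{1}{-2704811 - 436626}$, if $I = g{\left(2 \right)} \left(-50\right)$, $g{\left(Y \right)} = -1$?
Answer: $\frac{7138994118424}{3141437} \approx 2.2725 \cdot 10^{6}$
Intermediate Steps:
$I = 50$ ($I = \left(-1\right) \left(-50\right) = 50$)
$U{\left(d \right)} = 3 d^{2}$ ($U{\left(d \right)} = d \left(2 d + d\right) = d 3 d = 3 d^{2}$)
$\left(1505^{2} + U{\left(I \right)}\right) + \frac{1}{-2704811 - 436626} = \left(1505^{2} + 3 \cdot 50^{2}\right) + \frac{1}{-2704811 - 436626} = \left(2265025 + 3 \cdot 2500\right) + \frac{1}{-3141437} = \left(2265025 + 7500\right) - \frac{1}{3141437} = 2272525 - \frac{1}{3141437} = \frac{7138994118424}{3141437}$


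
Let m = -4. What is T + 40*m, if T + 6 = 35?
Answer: -131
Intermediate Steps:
T = 29 (T = -6 + 35 = 29)
T + 40*m = 29 + 40*(-4) = 29 - 160 = -131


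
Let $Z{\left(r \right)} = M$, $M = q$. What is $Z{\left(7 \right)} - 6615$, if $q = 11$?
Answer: $-6604$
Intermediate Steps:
$M = 11$
$Z{\left(r \right)} = 11$
$Z{\left(7 \right)} - 6615 = 11 - 6615 = -6604$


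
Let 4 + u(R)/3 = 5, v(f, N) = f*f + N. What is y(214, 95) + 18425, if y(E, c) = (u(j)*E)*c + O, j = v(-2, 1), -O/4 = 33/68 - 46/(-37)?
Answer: 49947686/629 ≈ 79408.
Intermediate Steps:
O = -4349/629 (O = -4*(33/68 - 46/(-37)) = -4*(33*(1/68) - 46*(-1/37)) = -4*(33/68 + 46/37) = -4*4349/2516 = -4349/629 ≈ -6.9141)
v(f, N) = N + f² (v(f, N) = f² + N = N + f²)
j = 5 (j = 1 + (-2)² = 1 + 4 = 5)
u(R) = 3 (u(R) = -12 + 3*5 = -12 + 15 = 3)
y(E, c) = -4349/629 + 3*E*c (y(E, c) = (3*E)*c - 4349/629 = 3*E*c - 4349/629 = -4349/629 + 3*E*c)
y(214, 95) + 18425 = (-4349/629 + 3*214*95) + 18425 = (-4349/629 + 60990) + 18425 = 38358361/629 + 18425 = 49947686/629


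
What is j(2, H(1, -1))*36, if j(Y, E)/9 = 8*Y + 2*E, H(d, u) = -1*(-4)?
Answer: 7776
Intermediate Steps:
H(d, u) = 4
j(Y, E) = 18*E + 72*Y (j(Y, E) = 9*(8*Y + 2*E) = 9*(2*E + 8*Y) = 18*E + 72*Y)
j(2, H(1, -1))*36 = (18*4 + 72*2)*36 = (72 + 144)*36 = 216*36 = 7776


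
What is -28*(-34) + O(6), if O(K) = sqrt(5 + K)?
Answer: 952 + sqrt(11) ≈ 955.32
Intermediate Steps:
-28*(-34) + O(6) = -28*(-34) + sqrt(5 + 6) = 952 + sqrt(11)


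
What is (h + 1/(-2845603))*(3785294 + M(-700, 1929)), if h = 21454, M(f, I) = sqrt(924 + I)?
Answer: 231090558763012734/2845603 + 183148700283*sqrt(317)/2845603 ≈ 8.1211e+10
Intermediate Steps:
(h + 1/(-2845603))*(3785294 + M(-700, 1929)) = (21454 + 1/(-2845603))*(3785294 + sqrt(924 + 1929)) = (21454 - 1/2845603)*(3785294 + sqrt(2853)) = 61049566761*(3785294 + 3*sqrt(317))/2845603 = 231090558763012734/2845603 + 183148700283*sqrt(317)/2845603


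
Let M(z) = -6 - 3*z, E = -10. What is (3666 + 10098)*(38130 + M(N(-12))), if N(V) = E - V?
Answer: 524656152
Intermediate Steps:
N(V) = -10 - V
(3666 + 10098)*(38130 + M(N(-12))) = (3666 + 10098)*(38130 + (-6 - 3*(-10 - 1*(-12)))) = 13764*(38130 + (-6 - 3*(-10 + 12))) = 13764*(38130 + (-6 - 3*2)) = 13764*(38130 + (-6 - 6)) = 13764*(38130 - 12) = 13764*38118 = 524656152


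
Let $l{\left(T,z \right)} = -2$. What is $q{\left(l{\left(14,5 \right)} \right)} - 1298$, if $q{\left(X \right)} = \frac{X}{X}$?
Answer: $-1297$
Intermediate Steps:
$q{\left(X \right)} = 1$
$q{\left(l{\left(14,5 \right)} \right)} - 1298 = 1 - 1298 = -1297$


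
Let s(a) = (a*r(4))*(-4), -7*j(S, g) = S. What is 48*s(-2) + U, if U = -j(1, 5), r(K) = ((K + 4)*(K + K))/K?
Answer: 43009/7 ≈ 6144.1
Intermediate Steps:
r(K) = 8 + 2*K (r(K) = ((4 + K)*(2*K))/K = (2*K*(4 + K))/K = 8 + 2*K)
j(S, g) = -S/7
s(a) = -64*a (s(a) = (a*(8 + 2*4))*(-4) = (a*(8 + 8))*(-4) = (a*16)*(-4) = (16*a)*(-4) = -64*a)
U = 1/7 (U = -(-1)/7 = -1*(-1/7) = 1/7 ≈ 0.14286)
48*s(-2) + U = 48*(-64*(-2)) + 1/7 = 48*128 + 1/7 = 6144 + 1/7 = 43009/7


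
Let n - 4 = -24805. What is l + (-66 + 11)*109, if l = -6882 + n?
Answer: -37678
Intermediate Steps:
n = -24801 (n = 4 - 24805 = -24801)
l = -31683 (l = -6882 - 24801 = -31683)
l + (-66 + 11)*109 = -31683 + (-66 + 11)*109 = -31683 - 55*109 = -31683 - 5995 = -37678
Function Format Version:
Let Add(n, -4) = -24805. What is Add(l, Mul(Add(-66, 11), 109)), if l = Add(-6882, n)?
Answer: -37678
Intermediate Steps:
n = -24801 (n = Add(4, -24805) = -24801)
l = -31683 (l = Add(-6882, -24801) = -31683)
Add(l, Mul(Add(-66, 11), 109)) = Add(-31683, Mul(Add(-66, 11), 109)) = Add(-31683, Mul(-55, 109)) = Add(-31683, -5995) = -37678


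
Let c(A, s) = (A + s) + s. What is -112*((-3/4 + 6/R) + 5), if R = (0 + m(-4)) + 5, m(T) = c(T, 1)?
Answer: -700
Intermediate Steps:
c(A, s) = A + 2*s
m(T) = 2 + T (m(T) = T + 2*1 = T + 2 = 2 + T)
R = 3 (R = (0 + (2 - 4)) + 5 = (0 - 2) + 5 = -2 + 5 = 3)
-112*((-3/4 + 6/R) + 5) = -112*((-3/4 + 6/3) + 5) = -112*((-3*¼ + 6*(⅓)) + 5) = -112*((-¾ + 2) + 5) = -112*(5/4 + 5) = -112*25/4 = -700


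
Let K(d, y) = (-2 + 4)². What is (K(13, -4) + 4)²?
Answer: 64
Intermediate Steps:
K(d, y) = 4 (K(d, y) = 2² = 4)
(K(13, -4) + 4)² = (4 + 4)² = 8² = 64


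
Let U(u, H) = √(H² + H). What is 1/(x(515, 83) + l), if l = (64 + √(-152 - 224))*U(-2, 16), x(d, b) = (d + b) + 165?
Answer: 1/(763 + 8*√17*(32 + I*√94)) ≈ 0.0005334 - 9.3803e-5*I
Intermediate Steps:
x(d, b) = 165 + b + d (x(d, b) = (b + d) + 165 = 165 + b + d)
U(u, H) = √(H + H²)
l = 4*√17*(64 + 2*I*√94) (l = (64 + √(-152 - 224))*√(16*(1 + 16)) = (64 + √(-376))*√(16*17) = (64 + 2*I*√94)*√272 = (64 + 2*I*√94)*(4*√17) = 4*√17*(64 + 2*I*√94) ≈ 1055.5 + 319.8*I)
1/(x(515, 83) + l) = 1/((165 + 83 + 515) + 8*√17*(32 + I*√94)) = 1/(763 + 8*√17*(32 + I*√94))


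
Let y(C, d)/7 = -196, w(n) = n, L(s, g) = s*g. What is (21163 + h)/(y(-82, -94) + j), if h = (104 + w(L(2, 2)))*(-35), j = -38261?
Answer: -17383/39633 ≈ -0.43860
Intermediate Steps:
L(s, g) = g*s
y(C, d) = -1372 (y(C, d) = 7*(-196) = -1372)
h = -3780 (h = (104 + 2*2)*(-35) = (104 + 4)*(-35) = 108*(-35) = -3780)
(21163 + h)/(y(-82, -94) + j) = (21163 - 3780)/(-1372 - 38261) = 17383/(-39633) = 17383*(-1/39633) = -17383/39633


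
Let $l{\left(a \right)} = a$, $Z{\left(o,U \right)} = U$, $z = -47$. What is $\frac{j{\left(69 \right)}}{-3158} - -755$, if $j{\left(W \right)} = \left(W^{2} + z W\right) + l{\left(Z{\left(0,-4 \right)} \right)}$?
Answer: $\frac{1191388}{1579} \approx 754.52$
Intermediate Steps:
$j{\left(W \right)} = -4 + W^{2} - 47 W$ ($j{\left(W \right)} = \left(W^{2} - 47 W\right) - 4 = -4 + W^{2} - 47 W$)
$\frac{j{\left(69 \right)}}{-3158} - -755 = \frac{-4 + 69^{2} - 3243}{-3158} - -755 = \left(-4 + 4761 - 3243\right) \left(- \frac{1}{3158}\right) + 755 = 1514 \left(- \frac{1}{3158}\right) + 755 = - \frac{757}{1579} + 755 = \frac{1191388}{1579}$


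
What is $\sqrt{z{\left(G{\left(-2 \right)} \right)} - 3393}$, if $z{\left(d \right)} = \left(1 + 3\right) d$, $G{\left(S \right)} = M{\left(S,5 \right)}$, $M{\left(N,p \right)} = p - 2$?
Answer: $7 i \sqrt{69} \approx 58.146 i$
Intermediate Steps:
$M{\left(N,p \right)} = -2 + p$
$G{\left(S \right)} = 3$ ($G{\left(S \right)} = -2 + 5 = 3$)
$z{\left(d \right)} = 4 d$
$\sqrt{z{\left(G{\left(-2 \right)} \right)} - 3393} = \sqrt{4 \cdot 3 - 3393} = \sqrt{12 - 3393} = \sqrt{-3381} = 7 i \sqrt{69}$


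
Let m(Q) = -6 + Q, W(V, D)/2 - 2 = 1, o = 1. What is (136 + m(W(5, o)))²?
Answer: 18496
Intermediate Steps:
W(V, D) = 6 (W(V, D) = 4 + 2*1 = 4 + 2 = 6)
(136 + m(W(5, o)))² = (136 + (-6 + 6))² = (136 + 0)² = 136² = 18496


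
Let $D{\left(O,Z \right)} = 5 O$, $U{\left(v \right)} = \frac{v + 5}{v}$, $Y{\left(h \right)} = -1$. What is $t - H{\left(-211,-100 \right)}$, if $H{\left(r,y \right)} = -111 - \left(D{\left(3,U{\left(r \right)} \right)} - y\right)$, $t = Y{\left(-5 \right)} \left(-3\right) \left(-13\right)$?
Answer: $187$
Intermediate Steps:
$U{\left(v \right)} = \frac{5 + v}{v}$
$t = -39$ ($t = \left(-1\right) \left(-3\right) \left(-13\right) = 3 \left(-13\right) = -39$)
$H{\left(r,y \right)} = -126 + y$ ($H{\left(r,y \right)} = -111 - \left(5 \cdot 3 - y\right) = -111 - \left(15 - y\right) = -111 + \left(-15 + y\right) = -126 + y$)
$t - H{\left(-211,-100 \right)} = -39 - \left(-126 - 100\right) = -39 - -226 = -39 + 226 = 187$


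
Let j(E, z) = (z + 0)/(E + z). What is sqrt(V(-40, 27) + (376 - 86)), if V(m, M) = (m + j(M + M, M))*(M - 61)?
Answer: 2*sqrt(3687)/3 ≈ 40.480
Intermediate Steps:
j(E, z) = z/(E + z)
V(m, M) = (-61 + M)*(1/3 + m) (V(m, M) = (m + M/((M + M) + M))*(M - 61) = (m + M/(2*M + M))*(-61 + M) = (m + M/((3*M)))*(-61 + M) = (m + M*(1/(3*M)))*(-61 + M) = (m + 1/3)*(-61 + M) = (1/3 + m)*(-61 + M) = (-61 + M)*(1/3 + m))
sqrt(V(-40, 27) + (376 - 86)) = sqrt((-61/3 - 61*(-40) + (1/3)*27 + 27*(-40)) + (376 - 86)) = sqrt((-61/3 + 2440 + 9 - 1080) + 290) = sqrt(4046/3 + 290) = sqrt(4916/3) = 2*sqrt(3687)/3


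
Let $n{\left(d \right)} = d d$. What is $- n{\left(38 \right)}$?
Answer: $-1444$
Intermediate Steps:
$n{\left(d \right)} = d^{2}$
$- n{\left(38 \right)} = - 38^{2} = \left(-1\right) 1444 = -1444$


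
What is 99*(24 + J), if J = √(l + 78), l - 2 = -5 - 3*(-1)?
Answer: 2376 + 99*√78 ≈ 3250.3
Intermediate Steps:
l = 0 (l = 2 + (-5 - 3*(-1)) = 2 + (-5 + 3) = 2 - 2 = 0)
J = √78 (J = √(0 + 78) = √78 ≈ 8.8318)
99*(24 + J) = 99*(24 + √78) = 2376 + 99*√78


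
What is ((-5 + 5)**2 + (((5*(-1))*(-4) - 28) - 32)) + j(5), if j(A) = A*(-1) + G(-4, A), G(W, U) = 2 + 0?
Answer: -43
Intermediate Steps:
G(W, U) = 2
j(A) = 2 - A (j(A) = A*(-1) + 2 = -A + 2 = 2 - A)
((-5 + 5)**2 + (((5*(-1))*(-4) - 28) - 32)) + j(5) = ((-5 + 5)**2 + (((5*(-1))*(-4) - 28) - 32)) + (2 - 1*5) = (0**2 + ((-5*(-4) - 28) - 32)) + (2 - 5) = (0 + ((20 - 28) - 32)) - 3 = (0 + (-8 - 32)) - 3 = (0 - 40) - 3 = -40 - 3 = -43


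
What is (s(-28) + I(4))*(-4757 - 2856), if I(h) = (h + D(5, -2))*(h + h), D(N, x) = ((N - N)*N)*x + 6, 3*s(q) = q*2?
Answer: -1400792/3 ≈ -4.6693e+5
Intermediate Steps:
s(q) = 2*q/3 (s(q) = (q*2)/3 = (2*q)/3 = 2*q/3)
D(N, x) = 6 (D(N, x) = (0*N)*x + 6 = 0*x + 6 = 0 + 6 = 6)
I(h) = 2*h*(6 + h) (I(h) = (h + 6)*(h + h) = (6 + h)*(2*h) = 2*h*(6 + h))
(s(-28) + I(4))*(-4757 - 2856) = ((⅔)*(-28) + 2*4*(6 + 4))*(-4757 - 2856) = (-56/3 + 2*4*10)*(-7613) = (-56/3 + 80)*(-7613) = (184/3)*(-7613) = -1400792/3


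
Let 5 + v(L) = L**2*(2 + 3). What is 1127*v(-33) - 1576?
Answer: 6129304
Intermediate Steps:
v(L) = -5 + 5*L**2 (v(L) = -5 + L**2*(2 + 3) = -5 + L**2*5 = -5 + 5*L**2)
1127*v(-33) - 1576 = 1127*(-5 + 5*(-33)**2) - 1576 = 1127*(-5 + 5*1089) - 1576 = 1127*(-5 + 5445) - 1576 = 1127*5440 - 1576 = 6130880 - 1576 = 6129304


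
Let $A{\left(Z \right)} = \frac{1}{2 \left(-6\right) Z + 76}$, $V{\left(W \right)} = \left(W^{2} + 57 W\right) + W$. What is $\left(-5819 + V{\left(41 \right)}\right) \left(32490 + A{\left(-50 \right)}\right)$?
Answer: $- \frac{9663826040}{169} \approx -5.7182 \cdot 10^{7}$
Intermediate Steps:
$V{\left(W \right)} = W^{2} + 58 W$
$A{\left(Z \right)} = \frac{1}{76 - 12 Z}$ ($A{\left(Z \right)} = \frac{1}{- 12 Z + 76} = \frac{1}{76 - 12 Z}$)
$\left(-5819 + V{\left(41 \right)}\right) \left(32490 + A{\left(-50 \right)}\right) = \left(-5819 + 41 \left(58 + 41\right)\right) \left(32490 - \frac{1}{-76 + 12 \left(-50\right)}\right) = \left(-5819 + 41 \cdot 99\right) \left(32490 - \frac{1}{-76 - 600}\right) = \left(-5819 + 4059\right) \left(32490 - \frac{1}{-676}\right) = - 1760 \left(32490 - - \frac{1}{676}\right) = - 1760 \left(32490 + \frac{1}{676}\right) = \left(-1760\right) \frac{21963241}{676} = - \frac{9663826040}{169}$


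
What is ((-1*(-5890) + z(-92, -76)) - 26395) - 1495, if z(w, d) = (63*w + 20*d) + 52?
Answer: -29264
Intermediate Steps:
z(w, d) = 52 + 20*d + 63*w (z(w, d) = (20*d + 63*w) + 52 = 52 + 20*d + 63*w)
((-1*(-5890) + z(-92, -76)) - 26395) - 1495 = ((-1*(-5890) + (52 + 20*(-76) + 63*(-92))) - 26395) - 1495 = ((5890 + (52 - 1520 - 5796)) - 26395) - 1495 = ((5890 - 7264) - 26395) - 1495 = (-1374 - 26395) - 1495 = -27769 - 1495 = -29264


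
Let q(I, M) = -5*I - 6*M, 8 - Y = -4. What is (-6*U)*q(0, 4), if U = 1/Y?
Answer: 12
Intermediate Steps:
Y = 12 (Y = 8 - 1*(-4) = 8 + 4 = 12)
q(I, M) = -6*M - 5*I
U = 1/12 ≈ 0.083333
(-6*U)*q(0, 4) = (-6*1/12)*(-6*4 - 5*0) = -(-24 + 0)/2 = -½*(-24) = 12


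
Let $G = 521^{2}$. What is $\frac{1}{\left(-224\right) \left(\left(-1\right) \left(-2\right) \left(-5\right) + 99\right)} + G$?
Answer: $\frac{5411447775}{19936} \approx 2.7144 \cdot 10^{5}$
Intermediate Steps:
$G = 271441$
$\frac{1}{\left(-224\right) \left(\left(-1\right) \left(-2\right) \left(-5\right) + 99\right)} + G = \frac{1}{\left(-224\right) \left(\left(-1\right) \left(-2\right) \left(-5\right) + 99\right)} + 271441 = \frac{1}{\left(-224\right) \left(2 \left(-5\right) + 99\right)} + 271441 = \frac{1}{\left(-224\right) \left(-10 + 99\right)} + 271441 = \frac{1}{\left(-224\right) 89} + 271441 = \frac{1}{-19936} + 271441 = - \frac{1}{19936} + 271441 = \frac{5411447775}{19936}$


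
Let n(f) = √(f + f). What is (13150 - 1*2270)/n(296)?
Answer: 2720*√37/37 ≈ 447.17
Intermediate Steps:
n(f) = √2*√f (n(f) = √(2*f) = √2*√f)
(13150 - 1*2270)/n(296) = (13150 - 1*2270)/((√2*√296)) = (13150 - 2270)/((√2*(2*√74))) = 10880/((4*√37)) = 10880*(√37/148) = 2720*√37/37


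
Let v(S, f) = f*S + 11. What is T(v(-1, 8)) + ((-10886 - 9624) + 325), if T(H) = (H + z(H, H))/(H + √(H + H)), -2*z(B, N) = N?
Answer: -40367/2 - √6/2 ≈ -20185.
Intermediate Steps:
z(B, N) = -N/2
v(S, f) = 11 + S*f (v(S, f) = S*f + 11 = 11 + S*f)
T(H) = H/(2*(H + √2*√H)) (T(H) = (H - H/2)/(H + √(H + H)) = (H/2)/(H + √(2*H)) = (H/2)/(H + √2*√H) = H/(2*(H + √2*√H)))
T(v(-1, 8)) + ((-10886 - 9624) + 325) = (11 - 1*8)/(2*((11 - 1*8) + √2*√(11 - 1*8))) + ((-10886 - 9624) + 325) = (11 - 8)/(2*((11 - 8) + √2*√(11 - 8))) + (-20510 + 325) = (½)*3/(3 + √2*√3) - 20185 = (½)*3/(3 + √6) - 20185 = 3/(2*(3 + √6)) - 20185 = -20185 + 3/(2*(3 + √6))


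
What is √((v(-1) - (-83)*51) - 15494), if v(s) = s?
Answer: I*√11262 ≈ 106.12*I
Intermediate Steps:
√((v(-1) - (-83)*51) - 15494) = √((-1 - (-83)*51) - 15494) = √((-1 - 83*(-51)) - 15494) = √((-1 + 4233) - 15494) = √(4232 - 15494) = √(-11262) = I*√11262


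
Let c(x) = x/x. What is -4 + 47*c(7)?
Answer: 43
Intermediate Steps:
c(x) = 1
-4 + 47*c(7) = -4 + 47*1 = -4 + 47 = 43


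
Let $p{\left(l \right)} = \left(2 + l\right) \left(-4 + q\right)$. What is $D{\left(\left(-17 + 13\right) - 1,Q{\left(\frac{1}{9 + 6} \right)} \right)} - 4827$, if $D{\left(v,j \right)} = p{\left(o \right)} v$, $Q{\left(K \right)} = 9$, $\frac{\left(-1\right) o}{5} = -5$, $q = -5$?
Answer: $-3612$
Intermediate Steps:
$o = 25$ ($o = \left(-5\right) \left(-5\right) = 25$)
$p{\left(l \right)} = -18 - 9 l$ ($p{\left(l \right)} = \left(2 + l\right) \left(-4 - 5\right) = \left(2 + l\right) \left(-9\right) = -18 - 9 l$)
$D{\left(v,j \right)} = - 243 v$ ($D{\left(v,j \right)} = \left(-18 - 225\right) v = - 243 v$)
$D{\left(\left(-17 + 13\right) - 1,Q{\left(\frac{1}{9 + 6} \right)} \right)} - 4827 = - 243 \left(\left(-17 + 13\right) - 1\right) - 4827 = - 243 \left(-4 - 1\right) - 4827 = \left(-243\right) \left(-5\right) - 4827 = 1215 - 4827 = -3612$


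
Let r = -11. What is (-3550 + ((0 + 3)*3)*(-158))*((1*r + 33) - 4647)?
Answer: 22995500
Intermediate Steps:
(-3550 + ((0 + 3)*3)*(-158))*((1*r + 33) - 4647) = (-3550 + ((0 + 3)*3)*(-158))*((1*(-11) + 33) - 4647) = (-3550 + (3*3)*(-158))*((-11 + 33) - 4647) = (-3550 + 9*(-158))*(22 - 4647) = (-3550 - 1422)*(-4625) = -4972*(-4625) = 22995500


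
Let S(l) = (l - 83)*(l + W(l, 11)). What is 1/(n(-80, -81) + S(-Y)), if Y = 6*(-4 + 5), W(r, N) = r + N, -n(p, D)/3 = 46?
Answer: -1/49 ≈ -0.020408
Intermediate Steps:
n(p, D) = -138 (n(p, D) = -3*46 = -138)
W(r, N) = N + r
Y = 6 (Y = 6*1 = 6)
S(l) = (-83 + l)*(11 + 2*l) (S(l) = (l - 83)*(l + (11 + l)) = (-83 + l)*(11 + 2*l))
1/(n(-80, -81) + S(-Y)) = 1/(-138 + (-913 - (-155)*6 + 2*(-1*6)²)) = 1/(-138 + (-913 - 155*(-6) + 2*(-6)²)) = 1/(-138 + (-913 + 930 + 2*36)) = 1/(-138 + (-913 + 930 + 72)) = 1/(-138 + 89) = 1/(-49) = -1/49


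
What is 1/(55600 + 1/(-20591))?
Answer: 20591/1144859599 ≈ 1.7986e-5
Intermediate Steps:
1/(55600 + 1/(-20591)) = 1/(55600 - 1/20591) = 1/(1144859599/20591) = 20591/1144859599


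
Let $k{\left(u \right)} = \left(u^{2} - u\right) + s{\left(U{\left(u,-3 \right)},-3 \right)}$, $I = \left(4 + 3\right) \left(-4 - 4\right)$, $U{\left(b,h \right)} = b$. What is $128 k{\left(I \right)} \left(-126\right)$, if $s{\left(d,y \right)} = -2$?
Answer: $-51448320$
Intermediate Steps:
$I = -56$ ($I = 7 \left(-4 - 4\right) = 7 \left(-8\right) = -56$)
$k{\left(u \right)} = -2 + u^{2} - u$ ($k{\left(u \right)} = \left(u^{2} - u\right) - 2 = -2 + u^{2} - u$)
$128 k{\left(I \right)} \left(-126\right) = 128 \left(-2 + \left(-56\right)^{2} - -56\right) \left(-126\right) = 128 \left(-2 + 3136 + 56\right) \left(-126\right) = 128 \cdot 3190 \left(-126\right) = 408320 \left(-126\right) = -51448320$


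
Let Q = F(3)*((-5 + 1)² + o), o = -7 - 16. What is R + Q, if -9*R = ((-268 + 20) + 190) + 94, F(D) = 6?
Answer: -46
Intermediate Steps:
R = -4 (R = -(((-268 + 20) + 190) + 94)/9 = -((-248 + 190) + 94)/9 = -(-58 + 94)/9 = -⅑*36 = -4)
o = -23
Q = -42 (Q = 6*((-5 + 1)² - 23) = 6*((-4)² - 23) = 6*(16 - 23) = 6*(-7) = -42)
R + Q = -4 - 42 = -46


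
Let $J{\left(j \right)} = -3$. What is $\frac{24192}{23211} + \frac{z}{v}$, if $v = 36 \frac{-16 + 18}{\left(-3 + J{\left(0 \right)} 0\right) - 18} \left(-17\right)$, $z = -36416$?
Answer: $- \frac{82040168}{131529} \approx -623.74$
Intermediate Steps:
$v = \frac{408}{7}$ ($v = 36 \frac{-16 + 18}{\left(-3 - 0\right) - 18} \left(-17\right) = 36 \frac{2}{\left(-3 + 0\right) - 18} \left(-17\right) = 36 \frac{2}{-3 - 18} \left(-17\right) = 36 \frac{2}{-21} \left(-17\right) = 36 \cdot 2 \left(- \frac{1}{21}\right) \left(-17\right) = 36 \left(- \frac{2}{21}\right) \left(-17\right) = \left(- \frac{24}{7}\right) \left(-17\right) = \frac{408}{7} \approx 58.286$)
$\frac{24192}{23211} + \frac{z}{v} = \frac{24192}{23211} - \frac{36416}{\frac{408}{7}} = 24192 \cdot \frac{1}{23211} - \frac{31864}{51} = \frac{2688}{2579} - \frac{31864}{51} = - \frac{82040168}{131529}$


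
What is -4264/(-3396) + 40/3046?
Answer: 1640498/1293027 ≈ 1.2687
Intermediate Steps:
-4264/(-3396) + 40/3046 = -4264*(-1/3396) + 40*(1/3046) = 1066/849 + 20/1523 = 1640498/1293027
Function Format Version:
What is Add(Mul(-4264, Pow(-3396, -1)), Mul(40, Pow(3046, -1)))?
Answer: Rational(1640498, 1293027) ≈ 1.2687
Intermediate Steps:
Add(Mul(-4264, Pow(-3396, -1)), Mul(40, Pow(3046, -1))) = Add(Mul(-4264, Rational(-1, 3396)), Mul(40, Rational(1, 3046))) = Add(Rational(1066, 849), Rational(20, 1523)) = Rational(1640498, 1293027)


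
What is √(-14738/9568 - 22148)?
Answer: I*√31683056899/1196 ≈ 148.83*I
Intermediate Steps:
√(-14738/9568 - 22148) = √(-14738*1/9568 - 22148) = √(-7369/4784 - 22148) = √(-105963401/4784) = I*√31683056899/1196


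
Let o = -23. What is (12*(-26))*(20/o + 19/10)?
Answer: -36972/115 ≈ -321.50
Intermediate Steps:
(12*(-26))*(20/o + 19/10) = (12*(-26))*(20/(-23) + 19/10) = -312*(20*(-1/23) + 19*(1/10)) = -312*(-20/23 + 19/10) = -312*237/230 = -36972/115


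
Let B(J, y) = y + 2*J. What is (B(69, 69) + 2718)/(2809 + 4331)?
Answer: 195/476 ≈ 0.40966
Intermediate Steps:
(B(69, 69) + 2718)/(2809 + 4331) = ((69 + 2*69) + 2718)/(2809 + 4331) = ((69 + 138) + 2718)/7140 = (207 + 2718)*(1/7140) = 2925*(1/7140) = 195/476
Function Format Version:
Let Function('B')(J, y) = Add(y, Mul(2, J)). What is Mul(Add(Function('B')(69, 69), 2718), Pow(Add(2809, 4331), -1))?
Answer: Rational(195, 476) ≈ 0.40966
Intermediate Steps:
Mul(Add(Function('B')(69, 69), 2718), Pow(Add(2809, 4331), -1)) = Mul(Add(Add(69, Mul(2, 69)), 2718), Pow(Add(2809, 4331), -1)) = Mul(Add(Add(69, 138), 2718), Pow(7140, -1)) = Mul(Add(207, 2718), Rational(1, 7140)) = Mul(2925, Rational(1, 7140)) = Rational(195, 476)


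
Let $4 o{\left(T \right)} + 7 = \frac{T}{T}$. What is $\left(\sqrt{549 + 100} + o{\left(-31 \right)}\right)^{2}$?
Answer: $\frac{2605}{4} - 3 \sqrt{649} \approx 574.82$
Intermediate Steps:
$o{\left(T \right)} = - \frac{3}{2}$ ($o{\left(T \right)} = - \frac{7}{4} + \frac{T \frac{1}{T}}{4} = - \frac{7}{4} + \frac{1}{4} \cdot 1 = - \frac{7}{4} + \frac{1}{4} = - \frac{3}{2}$)
$\left(\sqrt{549 + 100} + o{\left(-31 \right)}\right)^{2} = \left(\sqrt{549 + 100} - \frac{3}{2}\right)^{2} = \left(\sqrt{649} - \frac{3}{2}\right)^{2} = \left(- \frac{3}{2} + \sqrt{649}\right)^{2}$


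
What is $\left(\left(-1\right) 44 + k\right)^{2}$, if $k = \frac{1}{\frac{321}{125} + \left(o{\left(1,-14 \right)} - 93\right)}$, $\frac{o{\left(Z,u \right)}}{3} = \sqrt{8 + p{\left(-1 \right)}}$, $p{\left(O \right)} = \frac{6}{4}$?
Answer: $\frac{13763951876795905046}{7105869396949761} + \frac{12881875125000 \sqrt{38}}{789541044105529} \approx 1937.1$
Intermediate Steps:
$p{\left(O \right)} = \frac{3}{2}$ ($p{\left(O \right)} = 6 \cdot \frac{1}{4} = \frac{3}{2}$)
$o{\left(Z,u \right)} = \frac{3 \sqrt{38}}{2}$ ($o{\left(Z,u \right)} = 3 \sqrt{8 + \frac{3}{2}} = 3 \sqrt{\frac{19}{2}} = 3 \frac{\sqrt{38}}{2} = \frac{3 \sqrt{38}}{2}$)
$k = \frac{1}{- \frac{11304}{125} + \frac{3 \sqrt{38}}{2}}$ ($k = \frac{1}{\frac{321}{125} + \left(\frac{3 \sqrt{38}}{2} - 93\right)} = \frac{1}{321 \cdot \frac{1}{125} - \left(93 - \frac{3 \sqrt{38}}{2}\right)} = \frac{1}{\frac{321}{125} - \left(93 - \frac{3 \sqrt{38}}{2}\right)} = \frac{1}{- \frac{11304}{125} + \frac{3 \sqrt{38}}{2}} \approx -0.012317$)
$\left(\left(-1\right) 44 + k\right)^{2} = \left(\left(-1\right) 44 - \left(\frac{314000}{28098773} + \frac{15625 \sqrt{38}}{84296319}\right)\right)^{2} = \left(-44 - \left(\frac{314000}{28098773} + \frac{15625 \sqrt{38}}{84296319}\right)\right)^{2} = \left(- \frac{1236660012}{28098773} - \frac{15625 \sqrt{38}}{84296319}\right)^{2}$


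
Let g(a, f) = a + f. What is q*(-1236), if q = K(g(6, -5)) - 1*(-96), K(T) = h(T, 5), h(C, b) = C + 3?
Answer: -123600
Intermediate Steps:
h(C, b) = 3 + C
K(T) = 3 + T
q = 100 (q = (3 + (6 - 5)) - 1*(-96) = (3 + 1) + 96 = 4 + 96 = 100)
q*(-1236) = 100*(-1236) = -123600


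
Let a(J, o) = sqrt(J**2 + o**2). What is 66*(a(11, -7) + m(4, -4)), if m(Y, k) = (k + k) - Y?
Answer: -792 + 66*sqrt(170) ≈ 68.535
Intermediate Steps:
m(Y, k) = -Y + 2*k (m(Y, k) = 2*k - Y = -Y + 2*k)
66*(a(11, -7) + m(4, -4)) = 66*(sqrt(11**2 + (-7)**2) + (-1*4 + 2*(-4))) = 66*(sqrt(121 + 49) + (-4 - 8)) = 66*(sqrt(170) - 12) = 66*(-12 + sqrt(170)) = -792 + 66*sqrt(170)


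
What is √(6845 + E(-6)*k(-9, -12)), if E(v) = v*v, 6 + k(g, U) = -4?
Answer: √6485 ≈ 80.530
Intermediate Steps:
k(g, U) = -10 (k(g, U) = -6 - 4 = -10)
E(v) = v²
√(6845 + E(-6)*k(-9, -12)) = √(6845 + (-6)²*(-10)) = √(6845 + 36*(-10)) = √(6845 - 360) = √6485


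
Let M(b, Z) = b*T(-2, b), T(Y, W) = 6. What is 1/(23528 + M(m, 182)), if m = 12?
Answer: 1/23600 ≈ 4.2373e-5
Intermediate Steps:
M(b, Z) = 6*b (M(b, Z) = b*6 = 6*b)
1/(23528 + M(m, 182)) = 1/(23528 + 6*12) = 1/(23528 + 72) = 1/23600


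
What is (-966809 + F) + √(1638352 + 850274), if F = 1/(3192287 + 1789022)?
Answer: -4815974372980/4981309 + 3*√276514 ≈ -9.6523e+5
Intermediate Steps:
F = 1/4981309 ≈ 2.0075e-7
(-966809 + F) + √(1638352 + 850274) = (-966809 + 1/4981309) + √(1638352 + 850274) = -4815974372980/4981309 + √2488626 = -4815974372980/4981309 + 3*√276514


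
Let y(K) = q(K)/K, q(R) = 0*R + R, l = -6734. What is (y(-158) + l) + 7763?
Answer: 1030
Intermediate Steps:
q(R) = R (q(R) = 0 + R = R)
y(K) = 1 (y(K) = K/K = 1)
(y(-158) + l) + 7763 = (1 - 6734) + 7763 = -6733 + 7763 = 1030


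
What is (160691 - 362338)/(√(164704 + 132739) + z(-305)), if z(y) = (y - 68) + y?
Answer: 7195614/8539 + 10613*√297443/8539 ≈ 1520.5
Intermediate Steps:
z(y) = -68 + 2*y (z(y) = (-68 + y) + y = -68 + 2*y)
(160691 - 362338)/(√(164704 + 132739) + z(-305)) = (160691 - 362338)/(√(164704 + 132739) + (-68 + 2*(-305))) = -201647/(√297443 + (-68 - 610)) = -201647/(√297443 - 678) = -201647/(-678 + √297443)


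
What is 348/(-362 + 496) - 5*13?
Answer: -4181/67 ≈ -62.403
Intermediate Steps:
348/(-362 + 496) - 5*13 = 348/134 - 65 = 348*(1/134) - 65 = 174/67 - 65 = -4181/67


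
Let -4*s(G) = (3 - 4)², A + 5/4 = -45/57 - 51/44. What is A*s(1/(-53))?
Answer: 1337/1672 ≈ 0.79964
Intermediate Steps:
A = -1337/418 (A = -5/4 + (-45/57 - 51/44) = -5/4 + (-45*1/57 - 51*1/44) = -5/4 + (-15/19 - 51/44) = -5/4 - 1629/836 = -1337/418 ≈ -3.1986)
s(G) = -¼ (s(G) = -(3 - 4)²/4 = -¼*(-1)² = -¼*1 = -¼)
A*s(1/(-53)) = -1337/418*(-¼) = 1337/1672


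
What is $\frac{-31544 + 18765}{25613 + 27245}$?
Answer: $- \frac{983}{4066} \approx -0.24176$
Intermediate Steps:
$\frac{-31544 + 18765}{25613 + 27245} = - \frac{12779}{52858} = \left(-12779\right) \frac{1}{52858} = - \frac{983}{4066}$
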